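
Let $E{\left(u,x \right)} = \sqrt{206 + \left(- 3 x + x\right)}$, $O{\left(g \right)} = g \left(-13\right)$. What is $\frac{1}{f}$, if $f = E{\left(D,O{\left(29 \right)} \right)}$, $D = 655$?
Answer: $\frac{\sqrt{15}}{120} \approx 0.032275$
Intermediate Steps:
$O{\left(g \right)} = - 13 g$
$E{\left(u,x \right)} = \sqrt{206 - 2 x}$
$f = 8 \sqrt{15}$ ($f = \sqrt{206 - 2 \left(\left(-13\right) 29\right)} = \sqrt{206 - -754} = \sqrt{206 + 754} = \sqrt{960} = 8 \sqrt{15} \approx 30.984$)
$\frac{1}{f} = \frac{1}{8 \sqrt{15}} = \frac{\sqrt{15}}{120}$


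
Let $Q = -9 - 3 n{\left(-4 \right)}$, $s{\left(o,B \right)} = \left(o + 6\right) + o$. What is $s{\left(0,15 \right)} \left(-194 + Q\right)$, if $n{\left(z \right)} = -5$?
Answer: $-1128$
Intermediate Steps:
$s{\left(o,B \right)} = 6 + 2 o$ ($s{\left(o,B \right)} = \left(6 + o\right) + o = 6 + 2 o$)
$Q = 6$ ($Q = -9 - -15 = -9 + 15 = 6$)
$s{\left(0,15 \right)} \left(-194 + Q\right) = \left(6 + 2 \cdot 0\right) \left(-194 + 6\right) = \left(6 + 0\right) \left(-188\right) = 6 \left(-188\right) = -1128$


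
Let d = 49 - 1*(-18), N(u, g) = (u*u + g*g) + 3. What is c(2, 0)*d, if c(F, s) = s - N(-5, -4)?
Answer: -2948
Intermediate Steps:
N(u, g) = 3 + g**2 + u**2 (N(u, g) = (u**2 + g**2) + 3 = (g**2 + u**2) + 3 = 3 + g**2 + u**2)
c(F, s) = -44 + s (c(F, s) = s - (3 + (-4)**2 + (-5)**2) = s - (3 + 16 + 25) = s - 1*44 = s - 44 = -44 + s)
d = 67 (d = 49 + 18 = 67)
c(2, 0)*d = (-44 + 0)*67 = -44*67 = -2948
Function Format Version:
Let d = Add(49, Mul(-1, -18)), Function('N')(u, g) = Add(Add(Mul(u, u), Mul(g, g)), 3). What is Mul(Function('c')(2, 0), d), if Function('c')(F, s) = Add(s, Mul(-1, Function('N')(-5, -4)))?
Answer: -2948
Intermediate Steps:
Function('N')(u, g) = Add(3, Pow(g, 2), Pow(u, 2)) (Function('N')(u, g) = Add(Add(Pow(u, 2), Pow(g, 2)), 3) = Add(Add(Pow(g, 2), Pow(u, 2)), 3) = Add(3, Pow(g, 2), Pow(u, 2)))
Function('c')(F, s) = Add(-44, s) (Function('c')(F, s) = Add(s, Mul(-1, Add(3, Pow(-4, 2), Pow(-5, 2)))) = Add(s, Mul(-1, Add(3, 16, 25))) = Add(s, Mul(-1, 44)) = Add(s, -44) = Add(-44, s))
d = 67 (d = Add(49, 18) = 67)
Mul(Function('c')(2, 0), d) = Mul(Add(-44, 0), 67) = Mul(-44, 67) = -2948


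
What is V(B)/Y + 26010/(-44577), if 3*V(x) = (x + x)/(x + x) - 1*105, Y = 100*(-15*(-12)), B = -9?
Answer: -6523963/11144250 ≈ -0.58541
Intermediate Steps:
Y = 18000 (Y = 100*180 = 18000)
V(x) = -104/3 (V(x) = ((x + x)/(x + x) - 1*105)/3 = ((2*x)/((2*x)) - 105)/3 = ((2*x)*(1/(2*x)) - 105)/3 = (1 - 105)/3 = (⅓)*(-104) = -104/3)
V(B)/Y + 26010/(-44577) = -104/3/18000 + 26010/(-44577) = -104/3*1/18000 + 26010*(-1/44577) = -13/6750 - 2890/4953 = -6523963/11144250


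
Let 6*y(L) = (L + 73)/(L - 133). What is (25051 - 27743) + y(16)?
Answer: -1889873/702 ≈ -2692.1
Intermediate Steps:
y(L) = (73 + L)/(6*(-133 + L)) (y(L) = ((L + 73)/(L - 133))/6 = ((73 + L)/(-133 + L))/6 = (73 + L)/(6*(-133 + L)))
(25051 - 27743) + y(16) = (25051 - 27743) + (73 + 16)/(6*(-133 + 16)) = -2692 + (⅙)*89/(-117) = -2692 + (⅙)*(-1/117)*89 = -2692 - 89/702 = -1889873/702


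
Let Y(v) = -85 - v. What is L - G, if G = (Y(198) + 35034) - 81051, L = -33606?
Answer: 12694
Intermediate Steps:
G = -46300 (G = ((-85 - 1*198) + 35034) - 81051 = ((-85 - 198) + 35034) - 81051 = (-283 + 35034) - 81051 = 34751 - 81051 = -46300)
L - G = -33606 - 1*(-46300) = -33606 + 46300 = 12694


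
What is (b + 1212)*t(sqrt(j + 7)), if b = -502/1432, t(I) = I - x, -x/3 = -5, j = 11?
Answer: -13013115/716 + 2602623*sqrt(2)/716 ≈ -13034.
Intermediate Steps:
x = 15 (x = -3*(-5) = 15)
t(I) = -15 + I (t(I) = I - 1*15 = I - 15 = -15 + I)
b = -251/716 (b = -502*1/1432 = -251/716 ≈ -0.35056)
(b + 1212)*t(sqrt(j + 7)) = (-251/716 + 1212)*(-15 + sqrt(11 + 7)) = 867541*(-15 + sqrt(18))/716 = 867541*(-15 + 3*sqrt(2))/716 = -13013115/716 + 2602623*sqrt(2)/716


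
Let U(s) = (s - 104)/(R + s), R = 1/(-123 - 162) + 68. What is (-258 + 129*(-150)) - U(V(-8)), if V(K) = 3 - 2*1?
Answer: -385542357/19664 ≈ -19607.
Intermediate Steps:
V(K) = 1 (V(K) = 3 - 2 = 1)
R = 19379/285 (R = 1/(-285) + 68 = -1/285 + 68 = 19379/285 ≈ 67.996)
U(s) = (-104 + s)/(19379/285 + s) (U(s) = (s - 104)/(19379/285 + s) = (-104 + s)/(19379/285 + s))
(-258 + 129*(-150)) - U(V(-8)) = (-258 + 129*(-150)) - 285*(-104 + 1)/(19379 + 285*1) = (-258 - 19350) - 285*(-103)/(19379 + 285) = -19608 - 285*(-103)/19664 = -19608 - 1*(-29355/19664) = -19608 + 29355/19664 = -385542357/19664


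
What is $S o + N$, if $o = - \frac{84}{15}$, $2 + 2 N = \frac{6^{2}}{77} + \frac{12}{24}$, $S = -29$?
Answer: $\frac{249301}{1540} \approx 161.88$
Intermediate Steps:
$N = - \frac{159}{308}$ ($N = -1 + \frac{\frac{6^{2}}{77} + \frac{12}{24}}{2} = -1 + \frac{36 \cdot \frac{1}{77} + 12 \cdot \frac{1}{24}}{2} = -1 + \frac{\frac{36}{77} + \frac{1}{2}}{2} = -1 + \frac{1}{2} \cdot \frac{149}{154} = -1 + \frac{149}{308} = - \frac{159}{308} \approx -0.51623$)
$o = - \frac{28}{5}$ ($o = \left(-84\right) \frac{1}{15} = - \frac{28}{5} \approx -5.6$)
$S o + N = \left(-29\right) \left(- \frac{28}{5}\right) - \frac{159}{308} = \frac{812}{5} - \frac{159}{308} = \frac{249301}{1540}$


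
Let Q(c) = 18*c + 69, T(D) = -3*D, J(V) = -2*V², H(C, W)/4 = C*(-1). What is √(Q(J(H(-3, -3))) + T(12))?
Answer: I*√5151 ≈ 71.771*I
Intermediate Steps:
H(C, W) = -4*C (H(C, W) = 4*(C*(-1)) = 4*(-C) = -4*C)
Q(c) = 69 + 18*c
√(Q(J(H(-3, -3))) + T(12)) = √((69 + 18*(-2*(-4*(-3))²)) - 3*12) = √((69 + 18*(-2*12²)) - 36) = √((69 + 18*(-2*144)) - 36) = √((69 + 18*(-288)) - 36) = √((69 - 5184) - 36) = √(-5115 - 36) = √(-5151) = I*√5151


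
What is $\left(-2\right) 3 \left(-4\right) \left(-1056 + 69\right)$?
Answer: $-23688$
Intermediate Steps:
$\left(-2\right) 3 \left(-4\right) \left(-1056 + 69\right) = \left(-6\right) \left(-4\right) \left(-987\right) = 24 \left(-987\right) = -23688$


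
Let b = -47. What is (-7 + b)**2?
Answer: 2916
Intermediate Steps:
(-7 + b)**2 = (-7 - 47)**2 = (-54)**2 = 2916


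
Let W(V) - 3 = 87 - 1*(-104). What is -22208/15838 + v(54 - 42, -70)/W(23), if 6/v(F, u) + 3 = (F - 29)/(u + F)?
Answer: -170480722/120598451 ≈ -1.4136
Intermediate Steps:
v(F, u) = 6/(-3 + (-29 + F)/(F + u)) (v(F, u) = 6/(-3 + (F - 29)/(u + F)) = 6/(-3 + (-29 + F)/(F + u)))
W(V) = 194 (W(V) = 3 + (87 - 1*(-104)) = 3 + (87 + 104) = 3 + 191 = 194)
-22208/15838 + v(54 - 42, -70)/W(23) = -22208/15838 + (6*(-(54 - 42) - 1*(-70))/(29 + 2*(54 - 42) + 3*(-70)))/194 = -22208*1/15838 + (6*(-1*12 + 70)/(29 + 2*12 - 210))*(1/194) = -11104/7919 + (6*(-12 + 70)/(29 + 24 - 210))*(1/194) = -11104/7919 + (6*58/(-157))*(1/194) = -11104/7919 + (6*(-1/157)*58)*(1/194) = -11104/7919 - 348/157*1/194 = -11104/7919 - 174/15229 = -170480722/120598451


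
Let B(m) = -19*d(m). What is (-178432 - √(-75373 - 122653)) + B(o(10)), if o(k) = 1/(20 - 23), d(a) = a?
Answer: -535277/3 - I*√198026 ≈ -1.7843e+5 - 445.0*I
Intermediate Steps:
o(k) = -⅓ (o(k) = 1/(-3) = -⅓)
B(m) = -19*m
(-178432 - √(-75373 - 122653)) + B(o(10)) = (-178432 - √(-75373 - 122653)) - 19*(-⅓) = (-178432 - √(-198026)) + 19/3 = (-178432 - I*√198026) + 19/3 = -535277/3 - I*√198026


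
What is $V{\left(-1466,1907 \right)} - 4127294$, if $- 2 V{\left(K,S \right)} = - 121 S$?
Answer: $- \frac{8023841}{2} \approx -4.0119 \cdot 10^{6}$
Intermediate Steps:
$V{\left(K,S \right)} = \frac{121 S}{2}$ ($V{\left(K,S \right)} = - \frac{\left(-121\right) S}{2} = \frac{121 S}{2}$)
$V{\left(-1466,1907 \right)} - 4127294 = \frac{121}{2} \cdot 1907 - 4127294 = \frac{230747}{2} - 4127294 = - \frac{8023841}{2}$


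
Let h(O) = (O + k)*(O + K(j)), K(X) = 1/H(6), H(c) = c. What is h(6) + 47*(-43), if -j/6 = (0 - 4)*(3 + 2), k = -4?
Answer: -6026/3 ≈ -2008.7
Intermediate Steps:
j = 120 (j = -6*(0 - 4)*(3 + 2) = -(-24)*5 = -6*(-20) = 120)
K(X) = ⅙ (K(X) = 1/6 = ⅙)
h(O) = (-4 + O)*(⅙ + O) (h(O) = (O - 4)*(O + ⅙) = (-4 + O)*(⅙ + O))
h(6) + 47*(-43) = (-⅔ + 6² - 23/6*6) + 47*(-43) = (-⅔ + 36 - 23) - 2021 = 37/3 - 2021 = -6026/3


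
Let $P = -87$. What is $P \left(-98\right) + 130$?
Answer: $8656$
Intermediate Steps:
$P \left(-98\right) + 130 = \left(-87\right) \left(-98\right) + 130 = 8526 + 130 = 8656$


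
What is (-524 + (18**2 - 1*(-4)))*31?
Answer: -6076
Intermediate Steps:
(-524 + (18**2 - 1*(-4)))*31 = (-524 + (324 + 4))*31 = (-524 + 328)*31 = -196*31 = -6076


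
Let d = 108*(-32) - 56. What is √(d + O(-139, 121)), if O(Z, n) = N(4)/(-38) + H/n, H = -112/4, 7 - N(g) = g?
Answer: I*√613684914/418 ≈ 59.265*I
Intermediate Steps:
N(g) = 7 - g
H = -28 (H = -112*¼ = -28)
d = -3512 (d = -3456 - 56 = -3512)
O(Z, n) = -3/38 - 28/n (O(Z, n) = (7 - 1*4)/(-38) - 28/n = (7 - 4)*(-1/38) - 28/n = 3*(-1/38) - 28/n = -3/38 - 28/n)
√(d + O(-139, 121)) = √(-3512 + (-3/38 - 28/121)) = √(-3512 - 1427/4598) = √(-16149603/4598) = I*√613684914/418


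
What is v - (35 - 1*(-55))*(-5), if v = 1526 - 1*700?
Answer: 1276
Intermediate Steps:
v = 826 (v = 1526 - 700 = 826)
v - (35 - 1*(-55))*(-5) = 826 - (35 - 1*(-55))*(-5) = 826 - (35 + 55)*(-5) = 826 - 90*(-5) = 826 - 1*(-450) = 826 + 450 = 1276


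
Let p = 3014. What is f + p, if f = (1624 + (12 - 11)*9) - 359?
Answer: 4288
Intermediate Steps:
f = 1274 (f = (1624 + 1*9) - 359 = (1624 + 9) - 359 = 1633 - 359 = 1274)
f + p = 1274 + 3014 = 4288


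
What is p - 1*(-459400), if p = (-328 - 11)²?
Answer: 574321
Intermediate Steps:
p = 114921 (p = (-339)² = 114921)
p - 1*(-459400) = 114921 - 1*(-459400) = 114921 + 459400 = 574321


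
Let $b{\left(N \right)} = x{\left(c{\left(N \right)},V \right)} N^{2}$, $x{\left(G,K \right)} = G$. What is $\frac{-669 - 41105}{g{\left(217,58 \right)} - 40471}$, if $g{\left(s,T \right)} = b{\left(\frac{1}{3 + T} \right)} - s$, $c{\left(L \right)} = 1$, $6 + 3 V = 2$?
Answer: $\frac{155441054}{151400047} \approx 1.0267$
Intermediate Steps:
$V = - \frac{4}{3}$ ($V = -2 + \frac{1}{3} \cdot 2 = -2 + \frac{2}{3} = - \frac{4}{3} \approx -1.3333$)
$b{\left(N \right)} = N^{2}$ ($b{\left(N \right)} = 1 N^{2} = N^{2}$)
$g{\left(s,T \right)} = \frac{1}{\left(3 + T\right)^{2}} - s$ ($g{\left(s,T \right)} = \left(\frac{1}{3 + T}\right)^{2} - s = \frac{1}{\left(3 + T\right)^{2}} - s$)
$\frac{-669 - 41105}{g{\left(217,58 \right)} - 40471} = \frac{-669 - 41105}{\left(\frac{1}{\left(3 + 58\right)^{2}} - 217\right) - 40471} = - \frac{41774}{\left(\frac{1}{3721} - 217\right) - 40471} = - \frac{41774}{- \frac{807456}{3721} - 40471} = - \frac{41774}{- \frac{151400047}{3721}} = \left(-41774\right) \left(- \frac{3721}{151400047}\right) = \frac{155441054}{151400047}$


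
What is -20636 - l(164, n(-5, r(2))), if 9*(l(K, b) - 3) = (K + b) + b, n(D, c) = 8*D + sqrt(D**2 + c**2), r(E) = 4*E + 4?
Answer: -185861/9 ≈ -20651.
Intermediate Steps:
r(E) = 4 + 4*E
n(D, c) = sqrt(D**2 + c**2) + 8*D
l(K, b) = 3 + K/9 + 2*b/9 (l(K, b) = 3 + ((K + b) + b)/9 = 3 + (K + 2*b)/9 = 3 + (K/9 + 2*b/9) = 3 + K/9 + 2*b/9)
-20636 - l(164, n(-5, r(2))) = -20636 - (3 + (1/9)*164 + 2*(sqrt((-5)**2 + (4 + 4*2)**2) + 8*(-5))/9) = -20636 - (3 + 164/9 + 2*(sqrt(25 + (4 + 8)**2) - 40)/9) = -20636 - (3 + 164/9 + 2*(sqrt(25 + 12**2) - 40)/9) = -20636 - (3 + 164/9 + 2*(sqrt(25 + 144) - 40)/9) = -20636 - (3 + 164/9 + 2*(sqrt(169) - 40)/9) = -20636 - (3 + 164/9 + 2*(13 - 40)/9) = -20636 - (3 + 164/9 + (2/9)*(-27)) = -20636 - (3 + 164/9 - 6) = -20636 - 1*137/9 = -20636 - 137/9 = -185861/9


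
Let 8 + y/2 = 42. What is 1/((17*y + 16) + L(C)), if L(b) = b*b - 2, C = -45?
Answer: 1/3195 ≈ 0.00031299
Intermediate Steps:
y = 68 (y = -16 + 2*42 = -16 + 84 = 68)
L(b) = -2 + b² (L(b) = b² - 2 = -2 + b²)
1/((17*y + 16) + L(C)) = 1/((17*68 + 16) + (-2 + (-45)²)) = 1/((1156 + 16) + (-2 + 2025)) = 1/(1172 + 2023) = 1/3195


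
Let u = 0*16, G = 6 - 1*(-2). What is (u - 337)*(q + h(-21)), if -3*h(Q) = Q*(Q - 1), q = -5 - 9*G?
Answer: 77847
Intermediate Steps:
G = 8 (G = 6 + 2 = 8)
q = -77 (q = -5 - 9*8 = -5 - 72 = -77)
u = 0
h(Q) = -Q*(-1 + Q)/3 (h(Q) = -Q*(Q - 1)/3 = -Q*(-1 + Q)/3)
(u - 337)*(q + h(-21)) = (0 - 337)*(-77 + (1/3)*(-21)*(1 - 1*(-21))) = -337*(-77 + (1/3)*(-21)*(1 + 21)) = -337*(-77 + (1/3)*(-21)*22) = -337*(-77 - 154) = -337*(-231) = 77847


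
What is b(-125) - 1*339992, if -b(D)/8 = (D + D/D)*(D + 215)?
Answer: -250712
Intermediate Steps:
b(D) = -8*(1 + D)*(215 + D) (b(D) = -8*(D + D/D)*(D + 215) = -8*(D + 1)*(215 + D) = -8*(1 + D)*(215 + D))
b(-125) - 1*339992 = (-1720 - 1728*(-125) - 8*(-125)²) - 1*339992 = (-1720 + 216000 - 8*15625) - 339992 = (-1720 + 216000 - 125000) - 339992 = 89280 - 339992 = -250712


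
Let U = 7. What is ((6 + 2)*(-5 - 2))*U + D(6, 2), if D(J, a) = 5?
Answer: -387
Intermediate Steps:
((6 + 2)*(-5 - 2))*U + D(6, 2) = ((6 + 2)*(-5 - 2))*7 + 5 = (8*(-7))*7 + 5 = -56*7 + 5 = -392 + 5 = -387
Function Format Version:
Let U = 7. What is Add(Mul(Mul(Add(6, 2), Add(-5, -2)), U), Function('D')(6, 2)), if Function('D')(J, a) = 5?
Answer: -387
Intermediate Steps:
Add(Mul(Mul(Add(6, 2), Add(-5, -2)), U), Function('D')(6, 2)) = Add(Mul(Mul(Add(6, 2), Add(-5, -2)), 7), 5) = Add(Mul(Mul(8, -7), 7), 5) = Add(Mul(-56, 7), 5) = Add(-392, 5) = -387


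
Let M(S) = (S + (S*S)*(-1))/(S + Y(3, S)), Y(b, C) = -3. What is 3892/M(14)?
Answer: -3058/13 ≈ -235.23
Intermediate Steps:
M(S) = (S - S²)/(-3 + S) (M(S) = (S + (S*S)*(-1))/(S - 3) = (S + S²*(-1))/(-3 + S) = (S - S²)/(-3 + S))
3892/M(14) = 3892/((14*(1 - 1*14)/(-3 + 14))) = 3892/((14*(1 - 14)/11)) = 3892/((14*(1/11)*(-13))) = 3892/(-182/11) = 3892*(-11/182) = -3058/13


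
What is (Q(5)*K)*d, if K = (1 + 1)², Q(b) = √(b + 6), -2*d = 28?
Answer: -56*√11 ≈ -185.73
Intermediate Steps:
d = -14 (d = -½*28 = -14)
Q(b) = √(6 + b)
K = 4 (K = 2² = 4)
(Q(5)*K)*d = (√(6 + 5)*4)*(-14) = (√11*4)*(-14) = (4*√11)*(-14) = -56*√11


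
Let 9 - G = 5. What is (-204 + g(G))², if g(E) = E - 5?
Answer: 42025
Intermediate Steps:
G = 4 (G = 9 - 1*5 = 9 - 5 = 4)
g(E) = -5 + E
(-204 + g(G))² = (-204 + (-5 + 4))² = (-204 - 1)² = (-205)² = 42025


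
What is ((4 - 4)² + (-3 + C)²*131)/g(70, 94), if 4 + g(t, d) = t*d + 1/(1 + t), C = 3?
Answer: 0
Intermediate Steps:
g(t, d) = -4 + 1/(1 + t) + d*t (g(t, d) = -4 + (t*d + 1/(1 + t)) = -4 + (d*t + 1/(1 + t)) = -4 + (1/(1 + t) + d*t) = -4 + 1/(1 + t) + d*t)
((4 - 4)² + (-3 + C)²*131)/g(70, 94) = ((4 - 4)² + (-3 + 3)²*131)/(((-3 - 4*70 + 94*70 + 94*70²)/(1 + 70))) = (0² + 0²*131)/(((-3 - 280 + 6580 + 94*4900)/71)) = (0 + 0*131)/(((-3 - 280 + 6580 + 460600)/71)) = (0 + 0)/(((1/71)*466897)) = 0/(466897/71) = 0*(71/466897) = 0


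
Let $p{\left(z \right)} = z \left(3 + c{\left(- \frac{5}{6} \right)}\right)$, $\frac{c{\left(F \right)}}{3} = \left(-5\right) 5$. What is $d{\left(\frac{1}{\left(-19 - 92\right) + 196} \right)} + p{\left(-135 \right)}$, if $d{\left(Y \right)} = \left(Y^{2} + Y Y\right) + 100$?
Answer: $\frac{70949502}{7225} \approx 9820.0$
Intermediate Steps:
$c{\left(F \right)} = -75$ ($c{\left(F \right)} = 3 \left(\left(-5\right) 5\right) = 3 \left(-25\right) = -75$)
$p{\left(z \right)} = - 72 z$ ($p{\left(z \right)} = z \left(3 - 75\right) = z \left(-72\right) = - 72 z$)
$d{\left(Y \right)} = 100 + 2 Y^{2}$ ($d{\left(Y \right)} = \left(Y^{2} + Y^{2}\right) + 100 = 2 Y^{2} + 100 = 100 + 2 Y^{2}$)
$d{\left(\frac{1}{\left(-19 - 92\right) + 196} \right)} + p{\left(-135 \right)} = \left(100 + 2 \left(\frac{1}{\left(-19 - 92\right) + 196}\right)^{2}\right) - -9720 = \left(100 + 2 \left(\frac{1}{\left(-19 - 92\right) + 196}\right)^{2}\right) + 9720 = \left(100 + 2 \left(\frac{1}{-111 + 196}\right)^{2}\right) + 9720 = \left(100 + 2 \left(\frac{1}{85}\right)^{2}\right) + 9720 = \left(100 + \frac{2}{7225}\right) + 9720 = \frac{722502}{7225} + 9720 = \frac{70949502}{7225}$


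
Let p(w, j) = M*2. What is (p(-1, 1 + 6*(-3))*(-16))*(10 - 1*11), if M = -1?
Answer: -32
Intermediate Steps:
p(w, j) = -2 (p(w, j) = -1*2 = -2)
(p(-1, 1 + 6*(-3))*(-16))*(10 - 1*11) = (-2*(-16))*(10 - 1*11) = 32*(10 - 11) = 32*(-1) = -32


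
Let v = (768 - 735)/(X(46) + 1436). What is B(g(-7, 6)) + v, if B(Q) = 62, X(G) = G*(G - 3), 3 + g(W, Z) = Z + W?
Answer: 70567/1138 ≈ 62.010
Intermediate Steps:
g(W, Z) = -3 + W + Z (g(W, Z) = -3 + (Z + W) = -3 + (W + Z) = -3 + W + Z)
X(G) = G*(-3 + G)
v = 11/1138 (v = (768 - 735)/(46*(-3 + 46) + 1436) = 33/(46*43 + 1436) = 33/(1978 + 1436) = 33/3414 = 33*(1/3414) = 11/1138 ≈ 0.0096661)
B(g(-7, 6)) + v = 62 + 11/1138 = 70567/1138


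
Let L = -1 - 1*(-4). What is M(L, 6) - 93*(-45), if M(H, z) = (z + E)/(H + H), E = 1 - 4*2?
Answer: 25109/6 ≈ 4184.8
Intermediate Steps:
L = 3 (L = -1 + 4 = 3)
E = -7 (E = 1 - 8 = -7)
M(H, z) = (-7 + z)/(2*H) (M(H, z) = (z - 7)/(H + H) = (-7 + z)/((2*H)) = (-7 + z)*(1/(2*H)) = (-7 + z)/(2*H))
M(L, 6) - 93*(-45) = (½)*(-7 + 6)/3 - 93*(-45) = (½)*(⅓)*(-1) + 4185 = -⅙ + 4185 = 25109/6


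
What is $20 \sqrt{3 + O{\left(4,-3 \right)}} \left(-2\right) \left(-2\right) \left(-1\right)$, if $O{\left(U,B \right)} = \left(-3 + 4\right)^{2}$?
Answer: $-160$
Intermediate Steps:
$O{\left(U,B \right)} = 1$ ($O{\left(U,B \right)} = 1^{2} = 1$)
$20 \sqrt{3 + O{\left(4,-3 \right)}} \left(-2\right) \left(-2\right) \left(-1\right) = 20 \sqrt{3 + 1} \left(-2\right) \left(-2\right) \left(-1\right) = 20 \sqrt{4} \left(-2\right) \left(-2\right) \left(-1\right) = 20 \cdot 2 \left(-2\right) \left(-2\right) \left(-1\right) = 20 \left(\left(-4\right) \left(-2\right)\right) \left(-1\right) = 20 \cdot 8 \left(-1\right) = 160 \left(-1\right) = -160$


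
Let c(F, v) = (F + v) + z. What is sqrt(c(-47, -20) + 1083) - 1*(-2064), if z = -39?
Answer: 2064 + sqrt(977) ≈ 2095.3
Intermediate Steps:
c(F, v) = -39 + F + v (c(F, v) = (F + v) - 39 = -39 + F + v)
sqrt(c(-47, -20) + 1083) - 1*(-2064) = sqrt((-39 - 47 - 20) + 1083) - 1*(-2064) = sqrt(-106 + 1083) + 2064 = sqrt(977) + 2064 = 2064 + sqrt(977)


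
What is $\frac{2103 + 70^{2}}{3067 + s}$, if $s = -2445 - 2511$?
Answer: $- \frac{7003}{1889} \approx -3.7073$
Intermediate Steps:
$s = -4956$ ($s = -2445 - 2511 = -4956$)
$\frac{2103 + 70^{2}}{3067 + s} = \frac{2103 + 70^{2}}{3067 - 4956} = \frac{2103 + 4900}{-1889} = 7003 \left(- \frac{1}{1889}\right) = - \frac{7003}{1889}$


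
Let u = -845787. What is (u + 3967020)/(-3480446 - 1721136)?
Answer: -3121233/5201582 ≈ -0.60005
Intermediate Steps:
(u + 3967020)/(-3480446 - 1721136) = (-845787 + 3967020)/(-3480446 - 1721136) = 3121233/(-5201582) = 3121233*(-1/5201582) = -3121233/5201582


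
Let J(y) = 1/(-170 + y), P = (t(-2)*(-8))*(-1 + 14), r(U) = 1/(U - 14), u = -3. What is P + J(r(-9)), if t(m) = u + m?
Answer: 2033697/3911 ≈ 519.99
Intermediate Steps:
t(m) = -3 + m
r(U) = 1/(-14 + U)
P = 520 (P = ((-3 - 2)*(-8))*(-1 + 14) = -5*(-8)*13 = 40*13 = 520)
P + J(r(-9)) = 520 + 1/(-170 + 1/(-14 - 9)) = 520 + 1/(-170 + 1/(-23)) = 520 + 1/(-170 - 1/23) = 520 + 1/(-3911/23) = 520 - 23/3911 = 2033697/3911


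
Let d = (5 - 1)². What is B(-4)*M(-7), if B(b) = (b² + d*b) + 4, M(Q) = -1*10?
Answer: 440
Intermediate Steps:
M(Q) = -10
d = 16 (d = 4² = 16)
B(b) = 4 + b² + 16*b (B(b) = (b² + 16*b) + 4 = 4 + b² + 16*b)
B(-4)*M(-7) = (4 + (-4)² + 16*(-4))*(-10) = (4 + 16 - 64)*(-10) = -44*(-10) = 440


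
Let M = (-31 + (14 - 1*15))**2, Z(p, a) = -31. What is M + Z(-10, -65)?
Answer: 993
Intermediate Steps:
M = 1024 (M = (-31 + (14 - 15))**2 = (-31 - 1)**2 = (-32)**2 = 1024)
M + Z(-10, -65) = 1024 - 31 = 993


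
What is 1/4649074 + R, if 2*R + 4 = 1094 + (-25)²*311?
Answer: 227182812353/2324537 ≈ 97733.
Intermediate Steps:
R = 195465/2 (R = -2 + (1094 + (-25)²*311)/2 = -2 + (1094 + 625*311)/2 = -2 + (1094 + 194375)/2 = -2 + (½)*195469 = -2 + 195469/2 = 195465/2 ≈ 97733.)
1/4649074 + R = 1/4649074 + 195465/2 = 227182812353/2324537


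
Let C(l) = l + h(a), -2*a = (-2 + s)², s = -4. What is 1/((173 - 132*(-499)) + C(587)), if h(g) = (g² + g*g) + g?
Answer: 1/67258 ≈ 1.4868e-5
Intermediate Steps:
a = -18 (a = -(-2 - 4)²/2 = -½*(-6)² = -½*36 = -18)
h(g) = g + 2*g² (h(g) = (g² + g²) + g = 2*g² + g = g + 2*g²)
C(l) = 630 + l (C(l) = l - 18*(1 + 2*(-18)) = l - 18*(1 - 36) = l - 18*(-35) = l + 630 = 630 + l)
1/((173 - 132*(-499)) + C(587)) = 1/((173 - 132*(-499)) + (630 + 587)) = 1/((173 + 65868) + 1217) = 1/(66041 + 1217) = 1/67258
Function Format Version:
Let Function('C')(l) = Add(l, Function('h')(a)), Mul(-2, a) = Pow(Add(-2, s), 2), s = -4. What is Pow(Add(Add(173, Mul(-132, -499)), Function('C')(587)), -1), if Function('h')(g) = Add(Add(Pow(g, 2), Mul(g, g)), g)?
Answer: Rational(1, 67258) ≈ 1.4868e-5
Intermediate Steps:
a = -18 (a = Mul(Rational(-1, 2), Pow(Add(-2, -4), 2)) = Mul(Rational(-1, 2), Pow(-6, 2)) = Mul(Rational(-1, 2), 36) = -18)
Function('h')(g) = Add(g, Mul(2, Pow(g, 2))) (Function('h')(g) = Add(Add(Pow(g, 2), Pow(g, 2)), g) = Add(Mul(2, Pow(g, 2)), g) = Add(g, Mul(2, Pow(g, 2))))
Function('C')(l) = Add(630, l) (Function('C')(l) = Add(l, Mul(-18, Add(1, Mul(2, -18)))) = Add(l, Mul(-18, Add(1, -36))) = Add(l, Mul(-18, -35)) = Add(l, 630) = Add(630, l))
Pow(Add(Add(173, Mul(-132, -499)), Function('C')(587)), -1) = Pow(Add(Add(173, Mul(-132, -499)), Add(630, 587)), -1) = Pow(Add(Add(173, 65868), 1217), -1) = Pow(Add(66041, 1217), -1) = Pow(67258, -1) = Rational(1, 67258)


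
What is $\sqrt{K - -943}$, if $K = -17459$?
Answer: $2 i \sqrt{4129} \approx 128.51 i$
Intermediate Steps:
$\sqrt{K - -943} = \sqrt{-17459 - -943} = \sqrt{-17459 + \left(-43 + 986\right)} = \sqrt{-17459 + 943} = \sqrt{-16516} = 2 i \sqrt{4129}$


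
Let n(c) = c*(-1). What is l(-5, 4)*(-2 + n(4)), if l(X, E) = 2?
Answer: -12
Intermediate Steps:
n(c) = -c
l(-5, 4)*(-2 + n(4)) = 2*(-2 - 1*4) = 2*(-2 - 4) = 2*(-6) = -12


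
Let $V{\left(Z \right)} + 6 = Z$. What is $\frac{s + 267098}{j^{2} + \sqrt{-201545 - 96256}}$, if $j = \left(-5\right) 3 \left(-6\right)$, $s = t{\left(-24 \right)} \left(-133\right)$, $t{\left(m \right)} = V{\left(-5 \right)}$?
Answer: $\frac{241704900}{7323089} - \frac{268561 i \sqrt{33089}}{21969267} \approx 33.006 - 2.2237 i$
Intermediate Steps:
$V{\left(Z \right)} = -6 + Z$
$t{\left(m \right)} = -11$ ($t{\left(m \right)} = -6 - 5 = -11$)
$s = 1463$ ($s = \left(-11\right) \left(-133\right) = 1463$)
$j = 90$ ($j = \left(-15\right) \left(-6\right) = 90$)
$\frac{s + 267098}{j^{2} + \sqrt{-201545 - 96256}} = \frac{1463 + 267098}{90^{2} + \sqrt{-201545 - 96256}} = \frac{268561}{8100 + \sqrt{-297801}} = \frac{268561}{8100 + 3 i \sqrt{33089}}$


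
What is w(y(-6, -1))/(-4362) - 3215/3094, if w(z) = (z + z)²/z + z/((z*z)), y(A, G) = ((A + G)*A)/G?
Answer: -40511893/40488084 ≈ -1.0006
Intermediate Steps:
y(A, G) = A*(A + G)/G (y(A, G) = (A*(A + G))/G = A*(A + G)/G)
w(z) = 1/z + 4*z (w(z) = (2*z)²/z + z/(z²) = (4*z²)/z + z/z² = 4*z + 1/z = 1/z + 4*z)
w(y(-6, -1))/(-4362) - 3215/3094 = (1/(-6*(-6 - 1)/(-1)) + 4*(-6*(-6 - 1)/(-1)))/(-4362) - 3215/3094 = (1/(-6*(-1)*(-7)) + 4*(-6*(-1)*(-7)))*(-1/4362) - 3215*1/3094 = (1/(-42) + 4*(-42))*(-1/4362) - 3215/3094 = (-1/42 - 168)*(-1/4362) - 3215/3094 = -7057/42*(-1/4362) - 3215/3094 = 7057/183204 - 3215/3094 = -40511893/40488084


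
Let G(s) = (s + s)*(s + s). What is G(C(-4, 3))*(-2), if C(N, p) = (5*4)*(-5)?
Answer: -80000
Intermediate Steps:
C(N, p) = -100 (C(N, p) = 20*(-5) = -100)
G(s) = 4*s² (G(s) = (2*s)*(2*s) = 4*s²)
G(C(-4, 3))*(-2) = (4*(-100)²)*(-2) = (4*10000)*(-2) = 40000*(-2) = -80000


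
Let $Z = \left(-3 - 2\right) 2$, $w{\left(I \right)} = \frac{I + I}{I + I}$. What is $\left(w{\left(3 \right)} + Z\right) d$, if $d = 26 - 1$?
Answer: $-225$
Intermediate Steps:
$w{\left(I \right)} = 1$ ($w{\left(I \right)} = \frac{2 I}{2 I} = 2 I \frac{1}{2 I} = 1$)
$d = 25$ ($d = 26 - 1 = 25$)
$Z = -10$ ($Z = \left(-5\right) 2 = -10$)
$\left(w{\left(3 \right)} + Z\right) d = \left(1 - 10\right) 25 = \left(-9\right) 25 = -225$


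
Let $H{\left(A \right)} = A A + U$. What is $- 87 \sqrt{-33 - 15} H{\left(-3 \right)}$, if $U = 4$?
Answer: $- 4524 i \sqrt{3} \approx - 7835.8 i$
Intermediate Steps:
$H{\left(A \right)} = 4 + A^{2}$ ($H{\left(A \right)} = A A + 4 = A^{2} + 4 = 4 + A^{2}$)
$- 87 \sqrt{-33 - 15} H{\left(-3 \right)} = - 87 \sqrt{-33 - 15} \left(4 + \left(-3\right)^{2}\right) = - 87 \sqrt{-48} \left(4 + 9\right) = - 87 \cdot 4 i \sqrt{3} \cdot 13 = - 348 i \sqrt{3} \cdot 13 = - 4524 i \sqrt{3}$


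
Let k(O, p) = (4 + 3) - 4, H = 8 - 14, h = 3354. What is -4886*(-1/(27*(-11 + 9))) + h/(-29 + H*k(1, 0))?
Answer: -205379/1269 ≈ -161.84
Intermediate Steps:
H = -6
k(O, p) = 3 (k(O, p) = 7 - 4 = 3)
-4886*(-1/(27*(-11 + 9))) + h/(-29 + H*k(1, 0)) = -4886*(-1/(27*(-11 + 9))) + 3354/(-29 - 6*3) = -4886/((-27*(-2))) + 3354/(-29 - 18) = -4886/54 + 3354/(-47) = -4886*1/54 + 3354*(-1/47) = -2443/27 - 3354/47 = -205379/1269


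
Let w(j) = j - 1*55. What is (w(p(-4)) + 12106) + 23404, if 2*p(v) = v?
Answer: 35453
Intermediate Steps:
p(v) = v/2
w(j) = -55 + j (w(j) = j - 55 = -55 + j)
(w(p(-4)) + 12106) + 23404 = ((-55 + (1/2)*(-4)) + 12106) + 23404 = ((-55 - 2) + 12106) + 23404 = (-57 + 12106) + 23404 = 12049 + 23404 = 35453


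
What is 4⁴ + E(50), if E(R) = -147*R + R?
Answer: -7044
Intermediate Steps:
E(R) = -146*R
4⁴ + E(50) = 4⁴ - 146*50 = 256 - 7300 = -7044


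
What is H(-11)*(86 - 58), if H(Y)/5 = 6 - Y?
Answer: 2380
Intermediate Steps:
H(Y) = 30 - 5*Y (H(Y) = 5*(6 - Y) = 30 - 5*Y)
H(-11)*(86 - 58) = (30 - 5*(-11))*(86 - 58) = (30 + 55)*28 = 85*28 = 2380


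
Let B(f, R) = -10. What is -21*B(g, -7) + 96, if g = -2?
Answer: 306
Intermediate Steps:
-21*B(g, -7) + 96 = -21*(-10) + 96 = 210 + 96 = 306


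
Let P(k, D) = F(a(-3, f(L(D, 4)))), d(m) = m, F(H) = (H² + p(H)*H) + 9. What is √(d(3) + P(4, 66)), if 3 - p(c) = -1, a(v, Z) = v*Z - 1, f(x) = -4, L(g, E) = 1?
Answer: √177 ≈ 13.304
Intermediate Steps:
a(v, Z) = -1 + Z*v (a(v, Z) = Z*v - 1 = -1 + Z*v)
p(c) = 4 (p(c) = 3 - 1*(-1) = 3 + 1 = 4)
F(H) = 9 + H² + 4*H (F(H) = (H² + 4*H) + 9 = 9 + H² + 4*H)
P(k, D) = 174 (P(k, D) = 9 + (-1 - 4*(-3))² + 4*(-1 - 4*(-3)) = 9 + (-1 + 12)² + 4*(-1 + 12) = 9 + 11² + 4*11 = 9 + 121 + 44 = 174)
√(d(3) + P(4, 66)) = √(3 + 174) = √177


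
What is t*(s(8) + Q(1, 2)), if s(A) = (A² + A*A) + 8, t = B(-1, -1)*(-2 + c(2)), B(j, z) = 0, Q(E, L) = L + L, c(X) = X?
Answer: 0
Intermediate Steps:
Q(E, L) = 2*L
t = 0 (t = 0*(-2 + 2) = 0*0 = 0)
s(A) = 8 + 2*A² (s(A) = (A² + A²) + 8 = 2*A² + 8 = 8 + 2*A²)
t*(s(8) + Q(1, 2)) = 0*((8 + 2*8²) + 2*2) = 0*((8 + 2*64) + 4) = 0*((8 + 128) + 4) = 0*(136 + 4) = 0*140 = 0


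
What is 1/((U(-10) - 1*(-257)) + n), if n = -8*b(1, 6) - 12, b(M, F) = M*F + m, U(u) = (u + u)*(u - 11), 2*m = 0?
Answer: 1/617 ≈ 0.0016207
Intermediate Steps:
m = 0 (m = (½)*0 = 0)
U(u) = 2*u*(-11 + u) (U(u) = (2*u)*(-11 + u) = 2*u*(-11 + u))
b(M, F) = F*M (b(M, F) = M*F + 0 = F*M + 0 = F*M)
n = -60 (n = -48 - 12 = -60)
1/((U(-10) - 1*(-257)) + n) = 1/((2*(-10)*(-11 - 10) - 1*(-257)) - 60) = 1/((2*(-10)*(-21) + 257) - 60) = 1/((420 + 257) - 60) = 1/(677 - 60) = 1/617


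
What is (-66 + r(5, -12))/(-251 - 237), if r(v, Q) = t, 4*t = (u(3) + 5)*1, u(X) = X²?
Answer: 125/976 ≈ 0.12807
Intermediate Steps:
t = 7/2 (t = ((3² + 5)*1)/4 = ((9 + 5)*1)/4 = (14*1)/4 = (¼)*14 = 7/2 ≈ 3.5000)
r(v, Q) = 7/2
(-66 + r(5, -12))/(-251 - 237) = (-66 + 7/2)/(-251 - 237) = -125/2/(-488) = -125/2*(-1/488) = 125/976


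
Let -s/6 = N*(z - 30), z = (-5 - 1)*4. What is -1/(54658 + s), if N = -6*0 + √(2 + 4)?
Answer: -27329/1493433554 + 81*√6/746716777 ≈ -1.8034e-5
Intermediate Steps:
N = √6 (N = 0 + √6 = √6 ≈ 2.4495)
z = -24 (z = -6*4 = -24)
s = 324*√6 (s = -6*√6*(-24 - 30) = -6*√6*(-54) = -(-324)*√6 = 324*√6 ≈ 793.63)
-1/(54658 + s) = -1/(54658 + 324*√6)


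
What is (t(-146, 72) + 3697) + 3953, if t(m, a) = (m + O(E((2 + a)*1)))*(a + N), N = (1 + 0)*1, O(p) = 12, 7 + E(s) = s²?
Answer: -2132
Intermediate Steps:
E(s) = -7 + s²
N = 1 (N = 1*1 = 1)
t(m, a) = (1 + a)*(12 + m) (t(m, a) = (m + 12)*(a + 1) = (12 + m)*(1 + a) = (1 + a)*(12 + m))
(t(-146, 72) + 3697) + 3953 = ((12 - 146 + 12*72 + 72*(-146)) + 3697) + 3953 = ((12 - 146 + 864 - 10512) + 3697) + 3953 = (-9782 + 3697) + 3953 = -6085 + 3953 = -2132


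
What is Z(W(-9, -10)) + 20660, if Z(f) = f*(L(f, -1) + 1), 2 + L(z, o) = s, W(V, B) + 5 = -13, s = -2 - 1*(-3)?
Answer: 20660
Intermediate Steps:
s = 1 (s = -2 + 3 = 1)
W(V, B) = -18 (W(V, B) = -5 - 13 = -18)
L(z, o) = -1 (L(z, o) = -2 + 1 = -1)
Z(f) = 0 (Z(f) = f*(-1 + 1) = f*0 = 0)
Z(W(-9, -10)) + 20660 = 0 + 20660 = 20660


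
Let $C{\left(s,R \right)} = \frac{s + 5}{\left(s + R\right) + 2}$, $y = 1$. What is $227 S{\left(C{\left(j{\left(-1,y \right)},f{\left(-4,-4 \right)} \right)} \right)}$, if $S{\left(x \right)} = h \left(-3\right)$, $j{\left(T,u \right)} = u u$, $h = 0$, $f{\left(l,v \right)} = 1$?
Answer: $0$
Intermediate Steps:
$j{\left(T,u \right)} = u^{2}$
$C{\left(s,R \right)} = \frac{5 + s}{2 + R + s}$ ($C{\left(s,R \right)} = \frac{5 + s}{\left(R + s\right) + 2} = \frac{5 + s}{2 + R + s}$)
$S{\left(x \right)} = 0$ ($S{\left(x \right)} = 0 \left(-3\right) = 0$)
$227 S{\left(C{\left(j{\left(-1,y \right)},f{\left(-4,-4 \right)} \right)} \right)} = 227 \cdot 0 = 0$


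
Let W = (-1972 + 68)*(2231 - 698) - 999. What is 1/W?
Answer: -1/2919831 ≈ -3.4249e-7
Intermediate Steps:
W = -2919831 (W = -1904*1533 - 999 = -2918832 - 999 = -2919831)
1/W = 1/(-2919831) = -1/2919831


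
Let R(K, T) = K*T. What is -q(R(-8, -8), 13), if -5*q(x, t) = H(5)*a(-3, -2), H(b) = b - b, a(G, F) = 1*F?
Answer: 0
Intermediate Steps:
a(G, F) = F
H(b) = 0
q(x, t) = 0 (q(x, t) = -0*(-2) = -1/5*0 = 0)
-q(R(-8, -8), 13) = -1*0 = 0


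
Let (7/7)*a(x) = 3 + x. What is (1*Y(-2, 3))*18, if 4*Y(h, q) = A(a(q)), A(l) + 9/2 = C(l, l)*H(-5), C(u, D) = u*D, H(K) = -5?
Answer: -3321/4 ≈ -830.25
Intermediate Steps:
C(u, D) = D*u
a(x) = 3 + x
A(l) = -9/2 - 5*l² (A(l) = -9/2 + (l*l)*(-5) = -9/2 + l²*(-5) = -9/2 - 5*l²)
Y(h, q) = -9/8 - 5*(3 + q)²/4 (Y(h, q) = (-9/2 - 5*(3 + q)²)/4 = -9/8 - 5*(3 + q)²/4)
(1*Y(-2, 3))*18 = (1*(-9/8 - 5*(3 + 3)²/4))*18 = (1*(-9/8 - 5/4*6²))*18 = (1*(-9/8 - 5/4*36))*18 = (1*(-9/8 - 45))*18 = (1*(-369/8))*18 = -369/8*18 = -3321/4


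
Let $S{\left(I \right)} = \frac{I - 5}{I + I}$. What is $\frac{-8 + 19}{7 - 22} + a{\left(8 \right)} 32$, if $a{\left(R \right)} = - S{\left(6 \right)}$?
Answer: $- \frac{17}{5} \approx -3.4$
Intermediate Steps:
$S{\left(I \right)} = \frac{-5 + I}{2 I}$
$a{\left(R \right)} = - \frac{1}{12}$ ($a{\left(R \right)} = - \frac{-5 + 6}{2 \cdot 6} = - \frac{1}{2 \cdot 6} = \left(-1\right) \frac{1}{12} = - \frac{1}{12}$)
$\frac{-8 + 19}{7 - 22} + a{\left(8 \right)} 32 = \frac{-8 + 19}{7 - 22} - \frac{8}{3} = \frac{11}{-15} - \frac{8}{3} = 11 \left(- \frac{1}{15}\right) - \frac{8}{3} = - \frac{11}{15} - \frac{8}{3} = - \frac{17}{5}$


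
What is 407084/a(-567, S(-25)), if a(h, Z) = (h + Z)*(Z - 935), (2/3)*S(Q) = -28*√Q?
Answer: 628130612/1065807995 - 1222880336*I/3197423985 ≈ 0.58935 - 0.38246*I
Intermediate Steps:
S(Q) = -42*√Q (S(Q) = 3*(-28*√Q)/2 = -42*√Q)
a(h, Z) = (-935 + Z)*(Z + h) (a(h, Z) = (Z + h)*(-935 + Z) = (-935 + Z)*(Z + h))
407084/a(-567, S(-25)) = 407084/((-210*I)² - (-39270)*√(-25) - 935*(-567) - 210*I*(-567)) = 407084/((-210*I)² - (-39270)*5*I + 530145 - 210*I*(-567)) = 407084/((-210*I)² - (-196350)*I + 530145 - 210*I*(-567)) = 407084/(-44100 + 196350*I + 530145 + 119070*I) = 407084/(486045 + 315420*I) = 407084*((486045 - 315420*I)/335729518425) = 407084*(486045 - 315420*I)/335729518425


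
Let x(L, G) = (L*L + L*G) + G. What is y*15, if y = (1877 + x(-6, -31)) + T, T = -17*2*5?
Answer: 28470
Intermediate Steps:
x(L, G) = G + L² + G*L (x(L, G) = (L² + G*L) + G = G + L² + G*L)
T = -170 ≈ -170.00
y = 1898 (y = (1877 + (-31 + (-6)² - 31*(-6))) - 170 = (1877 + (-31 + 36 + 186)) - 170 = (1877 + 191) - 170 = 2068 - 170 = 1898)
y*15 = 1898*15 = 28470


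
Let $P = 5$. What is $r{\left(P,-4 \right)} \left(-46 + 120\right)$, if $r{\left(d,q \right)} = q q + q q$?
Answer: $2368$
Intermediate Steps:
$r{\left(d,q \right)} = 2 q^{2}$ ($r{\left(d,q \right)} = q^{2} + q^{2} = 2 q^{2}$)
$r{\left(P,-4 \right)} \left(-46 + 120\right) = 2 \left(-4\right)^{2} \left(-46 + 120\right) = 2 \cdot 16 \cdot 74 = 32 \cdot 74 = 2368$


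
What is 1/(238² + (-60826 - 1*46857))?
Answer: -1/51039 ≈ -1.9593e-5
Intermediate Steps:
1/(238² + (-60826 - 1*46857)) = 1/(56644 + (-60826 - 46857)) = 1/(56644 - 107683) = 1/(-51039) = -1/51039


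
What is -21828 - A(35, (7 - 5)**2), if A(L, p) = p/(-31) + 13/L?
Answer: -23683643/1085 ≈ -21828.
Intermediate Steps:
A(L, p) = 13/L - p/31 (A(L, p) = p*(-1/31) + 13/L = -p/31 + 13/L = 13/L - p/31)
-21828 - A(35, (7 - 5)**2) = -21828 - (13/35 - (7 - 5)**2/31) = -21828 - (13*(1/35) - 1/31*2**2) = -21828 - (13/35 - 1/31*4) = -21828 - (13/35 - 4/31) = -21828 - 1*263/1085 = -21828 - 263/1085 = -23683643/1085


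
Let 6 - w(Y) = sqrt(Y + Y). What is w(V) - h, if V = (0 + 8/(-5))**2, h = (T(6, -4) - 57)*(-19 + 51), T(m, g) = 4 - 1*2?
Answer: 1766 - 8*sqrt(2)/5 ≈ 1763.7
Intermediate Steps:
T(m, g) = 2 (T(m, g) = 4 - 2 = 2)
h = -1760 (h = (2 - 57)*(-19 + 51) = -55*32 = -1760)
V = 64/25 (V = (0 + 8*(-1/5))**2 = (0 - 8/5)**2 = (-8/5)**2 = 64/25 ≈ 2.5600)
w(Y) = 6 - sqrt(2)*sqrt(Y) (w(Y) = 6 - sqrt(Y + Y) = 6 - sqrt(2*Y) = 6 - sqrt(2)*sqrt(Y))
w(V) - h = (6 - sqrt(2)*sqrt(64/25)) - 1*(-1760) = (6 - 1*sqrt(2)*8/5) + 1760 = (6 - 8*sqrt(2)/5) + 1760 = 1766 - 8*sqrt(2)/5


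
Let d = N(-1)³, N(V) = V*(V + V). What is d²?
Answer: 64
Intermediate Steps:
N(V) = 2*V² (N(V) = V*(2*V) = 2*V²)
d = 8 (d = (2*(-1)²)³ = (2*1)³ = 2³ = 8)
d² = 8² = 64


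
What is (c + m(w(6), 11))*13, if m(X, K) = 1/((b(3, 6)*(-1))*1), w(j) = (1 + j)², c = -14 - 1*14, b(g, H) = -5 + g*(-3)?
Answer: -5083/14 ≈ -363.07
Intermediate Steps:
b(g, H) = -5 - 3*g
c = -28 (c = -14 - 14 = -28)
m(X, K) = 1/14 (m(X, K) = 1/(((-5 - 3*3)*(-1))*1) = 1/(((-5 - 9)*(-1))*1) = 1/(-14*(-1)*1) = 1/(14*1) = 1/14)
(c + m(w(6), 11))*13 = (-28 + 1/14)*13 = -391/14*13 = -5083/14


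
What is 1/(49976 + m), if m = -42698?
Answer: 1/7278 ≈ 0.00013740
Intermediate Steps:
1/(49976 + m) = 1/(49976 - 42698) = 1/7278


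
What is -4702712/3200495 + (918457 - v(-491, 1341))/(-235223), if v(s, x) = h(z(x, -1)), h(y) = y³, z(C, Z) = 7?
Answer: -4044605291206/752830035385 ≈ -5.3725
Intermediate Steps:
v(s, x) = 343 (v(s, x) = 7³ = 343)
-4702712/3200495 + (918457 - v(-491, 1341))/(-235223) = -4702712/3200495 + (918457 - 1*343)/(-235223) = -4702712*1/3200495 + (918457 - 343)*(-1/235223) = -4702712/3200495 + 918114*(-1/235223) = -4702712/3200495 - 918114/235223 = -4044605291206/752830035385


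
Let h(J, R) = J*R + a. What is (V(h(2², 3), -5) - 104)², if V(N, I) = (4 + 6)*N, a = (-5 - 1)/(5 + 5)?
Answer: 100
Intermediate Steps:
a = -⅗ (a = -6/10 = -6*⅒ = -⅗ ≈ -0.60000)
h(J, R) = -⅗ + J*R (h(J, R) = J*R - ⅗ = -⅗ + J*R)
V(N, I) = 10*N
(V(h(2², 3), -5) - 104)² = (10*(-⅗ + 2²*3) - 104)² = (10*(-⅗ + 4*3) - 104)² = (10*(-⅗ + 12) - 104)² = (10*(57/5) - 104)² = (114 - 104)² = 10² = 100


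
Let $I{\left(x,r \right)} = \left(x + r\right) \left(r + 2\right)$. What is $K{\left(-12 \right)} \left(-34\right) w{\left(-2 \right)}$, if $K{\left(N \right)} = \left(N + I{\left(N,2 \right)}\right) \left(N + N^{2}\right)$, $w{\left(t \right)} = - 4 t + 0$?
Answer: $1867008$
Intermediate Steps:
$I{\left(x,r \right)} = \left(2 + r\right) \left(r + x\right)$ ($I{\left(x,r \right)} = \left(r + x\right) \left(2 + r\right) = \left(2 + r\right) \left(r + x\right)$)
$w{\left(t \right)} = - 4 t$
$K{\left(N \right)} = \left(8 + 5 N\right) \left(N + N^{2}\right)$ ($K{\left(N \right)} = \left(N + \left(2^{2} + 2 \cdot 2 + 2 N + 2 N\right)\right) \left(N + N^{2}\right) = \left(N + \left(4 + 4 + 2 N + 2 N\right)\right) \left(N + N^{2}\right) = \left(N + \left(8 + 4 N\right)\right) \left(N + N^{2}\right) = \left(8 + 5 N\right) \left(N + N^{2}\right)$)
$K{\left(-12 \right)} \left(-34\right) w{\left(-2 \right)} = - 12 \left(8 + 5 \left(-12\right)^{2} + 13 \left(-12\right)\right) \left(-34\right) \left(\left(-4\right) \left(-2\right)\right) = - 12 \left(8 + 5 \cdot 144 - 156\right) \left(-34\right) 8 = - 12 \left(8 + 720 - 156\right) \left(-34\right) 8 = \left(-12\right) 572 \left(-34\right) 8 = \left(-6864\right) \left(-34\right) 8 = 233376 \cdot 8 = 1867008$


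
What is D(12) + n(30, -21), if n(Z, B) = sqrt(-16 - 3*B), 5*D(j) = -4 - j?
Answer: -16/5 + sqrt(47) ≈ 3.6557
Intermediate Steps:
D(j) = -4/5 - j/5 (D(j) = (-4 - j)/5 = -4/5 - j/5)
D(12) + n(30, -21) = (-4/5 - 1/5*12) + sqrt(-16 - 3*(-21)) = (-4/5 - 12/5) + sqrt(-16 + 63) = -16/5 + sqrt(47)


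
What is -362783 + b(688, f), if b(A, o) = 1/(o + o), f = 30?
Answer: -21766979/60 ≈ -3.6278e+5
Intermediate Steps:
b(A, o) = 1/(2*o)
-362783 + b(688, f) = -362783 + (½)/30 = -362783 + (½)*(1/30) = -362783 + 1/60 = -21766979/60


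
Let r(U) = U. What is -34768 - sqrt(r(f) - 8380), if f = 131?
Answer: -34768 - I*sqrt(8249) ≈ -34768.0 - 90.824*I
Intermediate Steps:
-34768 - sqrt(r(f) - 8380) = -34768 - sqrt(131 - 8380) = -34768 - sqrt(-8249) = -34768 - I*sqrt(8249)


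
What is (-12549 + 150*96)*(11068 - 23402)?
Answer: -22830234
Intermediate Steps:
(-12549 + 150*96)*(11068 - 23402) = (-12549 + 14400)*(-12334) = 1851*(-12334) = -22830234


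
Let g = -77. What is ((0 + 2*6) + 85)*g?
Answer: -7469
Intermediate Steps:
((0 + 2*6) + 85)*g = ((0 + 2*6) + 85)*(-77) = ((0 + 12) + 85)*(-77) = (12 + 85)*(-77) = 97*(-77) = -7469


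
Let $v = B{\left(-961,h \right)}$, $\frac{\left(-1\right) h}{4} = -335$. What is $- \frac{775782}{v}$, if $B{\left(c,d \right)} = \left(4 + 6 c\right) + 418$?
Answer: $\frac{387891}{2672} \approx 145.17$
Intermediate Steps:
$h = 1340$ ($h = \left(-4\right) \left(-335\right) = 1340$)
$B{\left(c,d \right)} = 422 + 6 c$
$v = -5344$ ($v = 422 + 6 \left(-961\right) = 422 - 5766 = -5344$)
$- \frac{775782}{v} = - \frac{775782}{-5344} = \left(-775782\right) \left(- \frac{1}{5344}\right) = \frac{387891}{2672}$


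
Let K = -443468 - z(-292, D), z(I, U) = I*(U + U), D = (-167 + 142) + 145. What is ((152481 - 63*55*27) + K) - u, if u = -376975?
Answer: 62513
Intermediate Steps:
D = 120 (D = -25 + 145 = 120)
z(I, U) = 2*I*U (z(I, U) = I*(2*U) = 2*I*U)
K = -373388 (K = -443468 - 2*(-292)*120 = -443468 - 1*(-70080) = -443468 + 70080 = -373388)
((152481 - 63*55*27) + K) - u = ((152481 - 63*55*27) - 373388) - 1*(-376975) = ((152481 - 3465*27) - 373388) + 376975 = ((152481 - 93555) - 373388) + 376975 = (58926 - 373388) + 376975 = -314462 + 376975 = 62513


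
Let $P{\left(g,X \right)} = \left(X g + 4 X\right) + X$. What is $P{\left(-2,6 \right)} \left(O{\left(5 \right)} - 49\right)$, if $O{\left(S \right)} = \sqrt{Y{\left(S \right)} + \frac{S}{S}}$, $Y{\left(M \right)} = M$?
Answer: $-882 + 18 \sqrt{6} \approx -837.91$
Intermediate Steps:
$P{\left(g,X \right)} = 5 X + X g$ ($P{\left(g,X \right)} = \left(4 X + X g\right) + X = 5 X + X g$)
$O{\left(S \right)} = \sqrt{1 + S}$ ($O{\left(S \right)} = \sqrt{S + \frac{S}{S}} = \sqrt{S + 1} = \sqrt{1 + S}$)
$P{\left(-2,6 \right)} \left(O{\left(5 \right)} - 49\right) = 6 \left(5 - 2\right) \left(\sqrt{1 + 5} - 49\right) = 6 \cdot 3 \left(\sqrt{6} - 49\right) = 18 \left(-49 + \sqrt{6}\right) = -882 + 18 \sqrt{6}$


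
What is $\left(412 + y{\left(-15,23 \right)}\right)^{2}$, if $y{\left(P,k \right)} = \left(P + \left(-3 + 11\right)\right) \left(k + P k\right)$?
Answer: $7107556$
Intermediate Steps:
$y{\left(P,k \right)} = \left(8 + P\right) \left(k + P k\right)$ ($y{\left(P,k \right)} = \left(P + 8\right) \left(k + P k\right) = \left(8 + P\right) \left(k + P k\right)$)
$\left(412 + y{\left(-15,23 \right)}\right)^{2} = \left(412 + 23 \left(8 + \left(-15\right)^{2} + 9 \left(-15\right)\right)\right)^{2} = \left(412 + 23 \left(8 + 225 - 135\right)\right)^{2} = \left(412 + 23 \cdot 98\right)^{2} = \left(412 + 2254\right)^{2} = 2666^{2} = 7107556$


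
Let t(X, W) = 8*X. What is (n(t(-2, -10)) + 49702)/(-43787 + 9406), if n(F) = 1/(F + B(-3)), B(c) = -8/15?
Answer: -12326081/8526488 ≈ -1.4456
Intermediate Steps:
B(c) = -8/15 (B(c) = -8*1/15 = -8/15)
n(F) = 1/(-8/15 + F) (n(F) = 1/(F - 8/15) = 1/(-8/15 + F))
(n(t(-2, -10)) + 49702)/(-43787 + 9406) = (15/(-8 + 15*(8*(-2))) + 49702)/(-43787 + 9406) = (15/(-8 + 15*(-16)) + 49702)/(-34381) = (15/(-8 - 240) + 49702)*(-1/34381) = (15/(-248) + 49702)*(-1/34381) = (15*(-1/248) + 49702)*(-1/34381) = (-15/248 + 49702)*(-1/34381) = (12326081/248)*(-1/34381) = -12326081/8526488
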